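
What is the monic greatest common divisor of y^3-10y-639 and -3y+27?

Apply the Euclidean algorithm:
  y^3-10y-639 = (-(1/3)y^2-3y-71/3)(-3y+27) + (0)
Last nonzero remainder: -3y+27. Dividing through by -3 gives the monic gcd y-9.

y-9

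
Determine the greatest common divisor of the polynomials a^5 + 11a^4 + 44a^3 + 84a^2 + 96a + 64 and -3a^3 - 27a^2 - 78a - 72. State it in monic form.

Apply the Euclidean algorithm:
  a^5 + 11a^4 + 44a^3 + 84a^2 + 96a + 64 = (-(1/3)a^2 - (2/3)a)(-3a^3 - 27a^2 - 78a - 72) + (8a^2 + 48a + 64)
  -3a^3 - 27a^2 - 78a - 72 = (-(3/8)a - 9/8)(8a^2 + 48a + 64) + (0)
Last nonzero remainder: 8a^2 + 48a + 64. Dividing through by 8 gives the monic gcd a^2 + 6a + 8.

a^2 + 6a + 8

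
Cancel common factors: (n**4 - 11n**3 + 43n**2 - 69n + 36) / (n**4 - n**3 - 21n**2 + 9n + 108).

(n**2 - 4n + 3)/(n**2 + 6n + 9)

Euclidean algorithm in ℚ[n]:
  n**4 - 11n**3 + 43n**2 - 69n + 36 = (n**4 - n**3 - 21n**2 + 9n + 108) + (-10n**3 + 64n**2 - 78n - 72)
  n**4 - n**3 - 21n**2 + 9n + 108 = (-(1/10)n - 27/50)(-10n**3 + 64n**2 - 78n - 72) + ((144/25)n**2 - (1008/25)n + 1728/25)
  -10n**3 + 64n**2 - 78n - 72 = (-(125/72)n - 25/24)((144/25)n**2 - (1008/25)n + 1728/25) + (0)
Last nonzero remainder: (144/25)n**2 - (1008/25)n + 1728/25. Dividing through by 144/25 gives the monic gcd n**2 - 7n + 12.
Cancel n**2 - 7n + 12 from numerator and denominator to get the reduced form.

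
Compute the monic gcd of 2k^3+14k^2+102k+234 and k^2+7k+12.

By polynomial division,
  2k^3+14k^2+102k+234 = (2k)(k^2+7k+12) + (78k+234)
  k^2+7k+12 = ((1/78)k+2/39)(78k+234) + (0)
Last nonzero remainder: 78k+234. Dividing through by 78 gives the monic gcd k+3.

k+3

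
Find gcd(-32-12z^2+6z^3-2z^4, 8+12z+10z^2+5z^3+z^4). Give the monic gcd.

2+z+z^2

Repeated division with remainder:
  -2z^4+6z^3-12z^2-32 = (-2)(z^4+5z^3+10z^2+12z+8) + (16z^3+8z^2+24z-16)
  z^4+5z^3+10z^2+12z+8 = ((1/16)z+9/32)(16z^3+8z^2+24z-16) + ((25/4)z^2+(25/4)z+25/2)
  16z^3+8z^2+24z-16 = ((64/25)z-32/25)((25/4)z^2+(25/4)z+25/2) + (0)
Last nonzero remainder: (25/4)z^2+(25/4)z+25/2. Dividing through by 25/4 gives the monic gcd z^2+z+2.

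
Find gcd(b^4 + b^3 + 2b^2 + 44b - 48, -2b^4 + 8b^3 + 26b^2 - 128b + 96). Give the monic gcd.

Apply the Euclidean algorithm:
  b^4 + b^3 + 2b^2 + 44b - 48 = (-1/2)(-2b^4 + 8b^3 + 26b^2 - 128b + 96) + (5b^3 + 15b^2 - 20b)
  -2b^4 + 8b^3 + 26b^2 - 128b + 96 = (-(2/5)b + 14/5)(5b^3 + 15b^2 - 20b) + (-24b^2 - 72b + 96)
  5b^3 + 15b^2 - 20b = (-(5/24)b)(-24b^2 - 72b + 96) + (0)
Last nonzero remainder: -24b^2 - 72b + 96. Dividing through by -24 gives the monic gcd b^2 + 3b - 4.

b^2 + 3b - 4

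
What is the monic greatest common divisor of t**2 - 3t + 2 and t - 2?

By polynomial division,
  t**2 - 3t + 2 = (t - 1)(t - 2) + (0)
The last nonzero remainder t - 2 is already monic.

t - 2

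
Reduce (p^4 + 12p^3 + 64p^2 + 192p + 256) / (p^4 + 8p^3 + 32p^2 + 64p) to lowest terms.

Repeated division with remainder:
  p^4 + 12p^3 + 64p^2 + 192p + 256 = (p^4 + 8p^3 + 32p^2 + 64p) + (4p^3 + 32p^2 + 128p + 256)
  p^4 + 8p^3 + 32p^2 + 64p = ((1/4)p)(4p^3 + 32p^2 + 128p + 256) + (0)
Last nonzero remainder: 4p^3 + 32p^2 + 128p + 256. Dividing through by 4 gives the monic gcd p^3 + 8p^2 + 32p + 64.
Cancel p^3 + 8p^2 + 32p + 64 from numerator and denominator to get the reduced form.

(p + 4)/(p)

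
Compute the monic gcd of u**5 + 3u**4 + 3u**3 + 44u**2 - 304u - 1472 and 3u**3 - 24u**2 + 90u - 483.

u**2 - u + 23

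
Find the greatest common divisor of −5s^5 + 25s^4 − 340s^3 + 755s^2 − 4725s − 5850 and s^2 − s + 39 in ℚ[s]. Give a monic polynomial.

By polynomial division,
  −5s^5 + 25s^4 − 340s^3 + 755s^2 − 4725s − 5850 = (−5s^3 + 20s^2 − 125s − 150)(s^2 − s + 39) + (0)
The last nonzero remainder s^2 − s + 39 is already monic.

s^2 − s + 39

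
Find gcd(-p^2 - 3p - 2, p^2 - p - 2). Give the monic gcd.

Apply the Euclidean algorithm:
  -p^2 - 3p - 2 = (-1)(p^2 - p - 2) + (-4p - 4)
  p^2 - p - 2 = (-(1/4)p + 1/2)(-4p - 4) + (0)
Last nonzero remainder: -4p - 4. Dividing through by -4 gives the monic gcd p + 1.

p + 1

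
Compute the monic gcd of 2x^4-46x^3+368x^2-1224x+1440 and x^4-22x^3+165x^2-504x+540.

Apply the Euclidean algorithm:
  2x^4-46x^3+368x^2-1224x+1440 = (2)(x^4-22x^3+165x^2-504x+540) + (-2x^3+38x^2-216x+360)
  x^4-22x^3+165x^2-504x+540 = (-(1/2)x+3/2)(-2x^3+38x^2-216x+360) + (0)
Last nonzero remainder: -2x^3+38x^2-216x+360. Dividing through by -2 gives the monic gcd x^3-19x^2+108x-180.

x^3-19x^2+108x-180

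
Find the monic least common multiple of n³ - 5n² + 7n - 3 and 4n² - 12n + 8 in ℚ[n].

Repeated division with remainder:
  n³ - 5n² + 7n - 3 = ((1/4)n - 1/2)(4n² - 12n + 8) + (-n + 1)
  4n² - 12n + 8 = (-4n + 8)(-n + 1) + (0)
Last nonzero remainder: -n + 1. Dividing through by -1 gives the monic gcd n - 1.
Then lcm(f, g) = f·g / gcd(f, g); expanding and making the result monic gives the answer.

n⁴ - 7n³ + 17n² - 17n + 6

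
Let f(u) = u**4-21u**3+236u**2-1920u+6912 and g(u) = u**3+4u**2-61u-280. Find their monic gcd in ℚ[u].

Apply the Euclidean algorithm:
  u**4-21u**3+236u**2-1920u+6912 = (u-25)(u**3+4u**2-61u-280) + (397u**2-3165u-88)
  u**3+4u**2-61u-280 = ((1/397)u+4753/157609)(397u**2-3165u-88) + ((5464032/157609)u-43712256/157609)
  397u**2-3165u-88 = ((62570773/5464032)u+1733699/5464032)((5464032/157609)u-43712256/157609) + (0)
Last nonzero remainder: (5464032/157609)u-43712256/157609. Dividing through by 5464032/157609 gives the monic gcd u-8.

u-8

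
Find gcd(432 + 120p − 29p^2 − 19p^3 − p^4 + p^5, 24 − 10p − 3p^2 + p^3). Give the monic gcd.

By polynomial division,
  p^5 − p^4 − 19p^3 − 29p^2 + 120p + 432 = (p^2 + 2p − 3)(p^3 − 3p^2 − 10p + 24) + (−42p^2 + 42p + 504)
  p^3 − 3p^2 − 10p + 24 = (−(1/42)p + 1/21)(−42p^2 + 42p + 504) + (0)
Last nonzero remainder: −42p^2 + 42p + 504. Dividing through by −42 gives the monic gcd p^2 − p − 12.

−12 − p + p^2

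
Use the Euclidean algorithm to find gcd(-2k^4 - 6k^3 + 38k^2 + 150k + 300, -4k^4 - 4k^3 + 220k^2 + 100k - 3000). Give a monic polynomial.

Apply the Euclidean algorithm:
  -2k^4 - 6k^3 + 38k^2 + 150k + 300 = (1/2)(-4k^4 - 4k^3 + 220k^2 + 100k - 3000) + (-4k^3 - 72k^2 + 100k + 1800)
  -4k^4 - 4k^3 + 220k^2 + 100k - 3000 = (k - 17)(-4k^3 - 72k^2 + 100k + 1800) + (-1104k^2 + 27600)
  -4k^3 - 72k^2 + 100k + 1800 = ((1/276)k + 3/46)(-1104k^2 + 27600) + (0)
Last nonzero remainder: -1104k^2 + 27600. Dividing through by -1104 gives the monic gcd k^2 - 25.

k^2 - 25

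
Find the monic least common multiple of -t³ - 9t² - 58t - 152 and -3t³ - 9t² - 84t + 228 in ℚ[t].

t⁴ + 7t³ + 40t² + 36t - 304

Euclidean algorithm in ℚ[t]:
  -t³ - 9t² - 58t - 152 = (1/3)(-3t³ - 9t² - 84t + 228) + (-6t² - 30t - 228)
  -3t³ - 9t² - 84t + 228 = ((1/2)t - 1)(-6t² - 30t - 228) + (0)
Last nonzero remainder: -6t² - 30t - 228. Dividing through by -6 gives the monic gcd t² + 5t + 38.
Then lcm(f, g) = f·g / gcd(f, g); expanding and making the result monic gives the answer.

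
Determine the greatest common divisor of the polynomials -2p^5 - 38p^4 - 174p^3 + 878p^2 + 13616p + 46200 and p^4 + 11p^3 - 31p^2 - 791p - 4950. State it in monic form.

p^3 + 20p^2 + 149p + 550

Apply the Euclidean algorithm:
  -2p^5 - 38p^4 - 174p^3 + 878p^2 + 13616p + 46200 = (-2p - 16)(p^4 + 11p^3 - 31p^2 - 791p - 4950) + (-60p^3 - 1200p^2 - 8940p - 33000)
  p^4 + 11p^3 - 31p^2 - 791p - 4950 = (-(1/60)p + 3/20)(-60p^3 - 1200p^2 - 8940p - 33000) + (0)
Last nonzero remainder: -60p^3 - 1200p^2 - 8940p - 33000. Dividing through by -60 gives the monic gcd p^3 + 20p^2 + 149p + 550.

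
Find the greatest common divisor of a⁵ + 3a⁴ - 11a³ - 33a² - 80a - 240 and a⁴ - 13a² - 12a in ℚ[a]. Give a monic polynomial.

By polynomial division,
  a⁵ + 3a⁴ - 11a³ - 33a² - 80a - 240 = (a + 3)(a⁴ - 13a² - 12a) + (2a³ + 18a² - 44a - 240)
  a⁴ - 13a² - 12a = ((1/2)a - 9/2)(2a³ + 18a² - 44a - 240) + (90a² - 90a - 1080)
  2a³ + 18a² - 44a - 240 = ((1/45)a + 2/9)(90a² - 90a - 1080) + (0)
Last nonzero remainder: 90a² - 90a - 1080. Dividing through by 90 gives the monic gcd a² - a - 12.

a² - a - 12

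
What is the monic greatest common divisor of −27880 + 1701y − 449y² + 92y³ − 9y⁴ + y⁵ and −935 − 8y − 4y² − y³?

85 − 7y + y²

Euclidean algorithm in ℚ[y]:
  y⁵ − 9y⁴ + 92y³ − 449y² + 1701y − 27880 = (−y² + 13y − 136)(−y³ − 4y² − 8y − 935) + (−1824y² + 12768y − 155040)
  −y³ − 4y² − 8y − 935 = ((1/1824)y + 11/1824)(−1824y² + 12768y − 155040) + (0)
Last nonzero remainder: −1824y² + 12768y − 155040. Dividing through by −1824 gives the monic gcd y² − 7y + 85.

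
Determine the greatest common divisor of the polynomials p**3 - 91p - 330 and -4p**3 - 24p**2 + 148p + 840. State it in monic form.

p + 5

Repeated division with remainder:
  p**3 - 91p - 330 = (-1/4)(-4p**3 - 24p**2 + 148p + 840) + (-6p**2 - 54p - 120)
  -4p**3 - 24p**2 + 148p + 840 = ((2/3)p - 2)(-6p**2 - 54p - 120) + (120p + 600)
  -6p**2 - 54p - 120 = (-(1/20)p - 1/5)(120p + 600) + (0)
Last nonzero remainder: 120p + 600. Dividing through by 120 gives the monic gcd p + 5.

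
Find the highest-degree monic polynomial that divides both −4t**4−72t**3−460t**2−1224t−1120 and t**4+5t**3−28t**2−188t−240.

t**3+11t**2+38t+40

Euclidean algorithm in ℚ[t]:
  −4t**4−72t**3−460t**2−1224t−1120 = (−4)(t**4+5t**3−28t**2−188t−240) + (−52t**3−572t**2−1976t−2080)
  t**4+5t**3−28t**2−188t−240 = (−(1/52)t+3/26)(−52t**3−572t**2−1976t−2080) + (0)
Last nonzero remainder: −52t**3−572t**2−1976t−2080. Dividing through by −52 gives the monic gcd t**3+11t**2+38t+40.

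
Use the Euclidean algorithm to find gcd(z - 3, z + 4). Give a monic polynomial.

Repeated division with remainder:
  z - 3 = (z + 4) + (-7)
  z + 4 = (-(1/7)z - 4/7)(-7) + (0)
The last nonzero remainder is the constant -7, so the polynomials are coprime and gcd = 1.

1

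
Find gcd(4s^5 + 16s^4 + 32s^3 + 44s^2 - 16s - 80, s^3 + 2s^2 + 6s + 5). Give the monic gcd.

Apply the Euclidean algorithm:
  4s^5 + 16s^4 + 32s^3 + 44s^2 - 16s - 80 = (4s^2 + 8s - 8)(s^3 + 2s^2 + 6s + 5) + (-8s^2 - 8s - 40)
  s^3 + 2s^2 + 6s + 5 = (-(1/8)s - 1/8)(-8s^2 - 8s - 40) + (0)
Last nonzero remainder: -8s^2 - 8s - 40. Dividing through by -8 gives the monic gcd s^2 + s + 5.

s^2 + s + 5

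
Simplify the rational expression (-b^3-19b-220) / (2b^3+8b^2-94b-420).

(-b^2+5b-44)/(2b^2-2b-84)

Apply the Euclidean algorithm:
  -b^3-19b-220 = (-1/2)(2b^3+8b^2-94b-420) + (4b^2-66b-430)
  2b^3+8b^2-94b-420 = ((1/2)b+41/4)(4b^2-66b-430) + ((1595/2)b+7975/2)
  4b^2-66b-430 = ((8/1595)b-172/1595)((1595/2)b+7975/2) + (0)
Last nonzero remainder: (1595/2)b+7975/2. Dividing through by 1595/2 gives the monic gcd b+5.
Cancel b+5 from numerator and denominator to get the reduced form.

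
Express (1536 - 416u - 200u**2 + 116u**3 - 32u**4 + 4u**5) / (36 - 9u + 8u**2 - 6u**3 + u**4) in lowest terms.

By polynomial division,
  4u**5 - 32u**4 + 116u**3 - 200u**2 - 416u + 1536 = (4u - 8)(u**4 - 6u**3 + 8u**2 - 9u + 36) + (36u**3 - 100u**2 - 632u + 1824)
  u**4 - 6u**3 + 8u**2 - 9u + 36 = ((1/36)u - 29/324)(36u**3 - 100u**2 - 632u + 1824) + ((1345/81)u**2 - (9415/81)u + 5380/27)
  36u**3 - 100u**2 - 632u + 1824 = ((2916/1345)u + 12312/1345)((1345/81)u**2 - (9415/81)u + 5380/27) + (0)
Last nonzero remainder: (1345/81)u**2 - (9415/81)u + 5380/27. Dividing through by 1345/81 gives the monic gcd u**2 - 7u + 12.
Cancel u**2 - 7u + 12 from numerator and denominator to get the reduced form.

(128 + 40u - 4u**2 + 4u**3)/(3 + u + u**2)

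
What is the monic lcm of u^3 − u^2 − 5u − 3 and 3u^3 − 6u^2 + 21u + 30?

u^5 − 4u^4 + 8u^3 + 2u^2 − 41u − 30

By polynomial division,
  u^3 − u^2 − 5u − 3 = (1/3)(3u^3 − 6u^2 + 21u + 30) + (u^2 − 12u − 13)
  3u^3 − 6u^2 + 21u + 30 = (3u + 30)(u^2 − 12u − 13) + (420u + 420)
  u^2 − 12u − 13 = ((1/420)u − 13/420)(420u + 420) + (0)
Last nonzero remainder: 420u + 420. Dividing through by 420 gives the monic gcd u + 1.
Then lcm(f, g) = f·g / gcd(f, g); expanding and making the result monic gives the answer.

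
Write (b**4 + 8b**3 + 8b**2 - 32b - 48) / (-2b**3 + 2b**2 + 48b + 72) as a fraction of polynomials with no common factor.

By polynomial division,
  b**4 + 8b**3 + 8b**2 - 32b - 48 = (-(1/2)b - 9/2)(-2b**3 + 2b**2 + 48b + 72) + (41b**2 + 220b + 276)
  -2b**3 + 2b**2 + 48b + 72 = (-(2/41)b + 522/1681)(41b**2 + 220b + 276) + (-(11520/1681)b - 23040/1681)
  41b**2 + 220b + 276 = (-(68921/11520)b - 38663/1920)(-(11520/1681)b - 23040/1681) + (0)
Last nonzero remainder: -(11520/1681)b - 23040/1681. Dividing through by -11520/1681 gives the monic gcd b + 2.
Cancel b + 2 from numerator and denominator to get the reduced form.

(-b**3 - 6b**2 + 4b + 24)/(2b**2 - 6b - 36)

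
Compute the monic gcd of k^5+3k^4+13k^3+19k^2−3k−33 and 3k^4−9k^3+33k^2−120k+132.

k^2+k+11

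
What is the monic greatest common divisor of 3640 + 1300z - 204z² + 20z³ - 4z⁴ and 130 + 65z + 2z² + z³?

Apply the Euclidean algorithm:
  -4z⁴ + 20z³ - 204z² + 1300z + 3640 = (-4z + 28)(z³ + 2z² + 65z + 130) + (0)
The last nonzero remainder z³ + 2z² + 65z + 130 is already monic.

130 + 65z + 2z² + z³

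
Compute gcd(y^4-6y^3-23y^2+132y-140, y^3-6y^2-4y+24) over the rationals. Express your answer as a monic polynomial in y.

y-2

Apply the Euclidean algorithm:
  y^4-6y^3-23y^2+132y-140 = (y)(y^3-6y^2-4y+24) + (-19y^2+108y-140)
  y^3-6y^2-4y+24 = (-(1/19)y+6/361)(-19y^2+108y-140) + (-(4752/361)y+9504/361)
  -19y^2+108y-140 = ((6859/4752)y-12635/2376)(-(4752/361)y+9504/361) + (0)
Last nonzero remainder: -(4752/361)y+9504/361. Dividing through by -4752/361 gives the monic gcd y-2.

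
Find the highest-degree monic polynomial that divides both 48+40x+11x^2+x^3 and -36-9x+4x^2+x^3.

Apply the Euclidean algorithm:
  x^3+11x^2+40x+48 = (x^3+4x^2-9x-36) + (7x^2+49x+84)
  x^3+4x^2-9x-36 = ((1/7)x-3/7)(7x^2+49x+84) + (0)
Last nonzero remainder: 7x^2+49x+84. Dividing through by 7 gives the monic gcd x^2+7x+12.

12+7x+x^2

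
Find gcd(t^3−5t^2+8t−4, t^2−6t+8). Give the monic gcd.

t−2

By polynomial division,
  t^3−5t^2+8t−4 = (t+1)(t^2−6t+8) + (6t−12)
  t^2−6t+8 = ((1/6)t−2/3)(6t−12) + (0)
Last nonzero remainder: 6t−12. Dividing through by 6 gives the monic gcd t−2.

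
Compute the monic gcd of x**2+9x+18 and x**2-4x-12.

Euclidean algorithm in ℚ[x]:
  x**2+9x+18 = (x**2-4x-12) + (13x+30)
  x**2-4x-12 = ((1/13)x-82/169)(13x+30) + (432/169)
  13x+30 = ((2197/432)x+845/72)(432/169) + (0)
The last nonzero remainder is the constant 432/169, so the polynomials are coprime and gcd = 1.

1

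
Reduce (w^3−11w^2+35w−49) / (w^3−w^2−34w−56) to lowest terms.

(w^2−4w+7)/(w^2+6w+8)

Apply the Euclidean algorithm:
  w^3−11w^2+35w−49 = (w^3−w^2−34w−56) + (−10w^2+69w+7)
  w^3−w^2−34w−56 = (−(1/10)w−59/100)(−10w^2+69w+7) + ((741/100)w−5187/100)
  −10w^2+69w+7 = (−(1000/741)w−100/741)((741/100)w−5187/100) + (0)
Last nonzero remainder: (741/100)w−5187/100. Dividing through by 741/100 gives the monic gcd w−7.
Cancel w−7 from numerator and denominator to get the reduced form.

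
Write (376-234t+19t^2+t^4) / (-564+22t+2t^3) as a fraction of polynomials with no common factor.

(8-6t+t^2)/(-12+2t)

By polynomial division,
  t^4+19t^2-234t+376 = ((1/2)t)(2t^3+22t-564) + (8t^2+48t+376)
  2t^3+22t-564 = ((1/4)t-3/2)(8t^2+48t+376) + (0)
Last nonzero remainder: 8t^2+48t+376. Dividing through by 8 gives the monic gcd t^2+6t+47.
Cancel t^2+6t+47 from numerator and denominator to get the reduced form.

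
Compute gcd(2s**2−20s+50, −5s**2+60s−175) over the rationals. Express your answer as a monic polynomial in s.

s−5

By polynomial division,
  2s**2−20s+50 = (−2/5)(−5s**2+60s−175) + (4s−20)
  −5s**2+60s−175 = (−(5/4)s+35/4)(4s−20) + (0)
Last nonzero remainder: 4s−20. Dividing through by 4 gives the monic gcd s−5.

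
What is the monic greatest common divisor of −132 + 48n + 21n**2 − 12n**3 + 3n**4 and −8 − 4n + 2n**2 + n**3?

−4 + n**2

By polynomial division,
  3n**4 − 12n**3 + 21n**2 + 48n − 132 = (3n − 18)(n**3 + 2n**2 − 4n − 8) + (69n**2 − 276)
  n**3 + 2n**2 − 4n − 8 = ((1/69)n + 2/69)(69n**2 − 276) + (0)
Last nonzero remainder: 69n**2 − 276. Dividing through by 69 gives the monic gcd n**2 − 4.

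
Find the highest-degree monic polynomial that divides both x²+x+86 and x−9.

1

By polynomial division,
  x²+x+86 = (x+10)(x−9) + (176)
  x−9 = ((1/176)x−9/176)(176) + (0)
The last nonzero remainder is the constant 176, so the polynomials are coprime and gcd = 1.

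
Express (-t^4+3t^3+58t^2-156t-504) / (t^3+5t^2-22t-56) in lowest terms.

Apply the Euclidean algorithm:
  -t^4+3t^3+58t^2-156t-504 = (-t+8)(t^3+5t^2-22t-56) + (-4t^2-36t-56)
  t^3+5t^2-22t-56 = (-(1/4)t+1)(-4t^2-36t-56) + (0)
Last nonzero remainder: -4t^2-36t-56. Dividing through by -4 gives the monic gcd t^2+9t+14.
Cancel t^2+9t+14 from numerator and denominator to get the reduced form.

(-t^2+12t-36)/(t-4)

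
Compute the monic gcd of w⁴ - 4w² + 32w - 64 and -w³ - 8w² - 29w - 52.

w + 4

By polynomial division,
  w⁴ - 4w² + 32w - 64 = (-w + 8)(-w³ - 8w² - 29w - 52) + (31w² + 212w + 352)
  -w³ - 8w² - 29w - 52 = (-(1/31)w - 36/961)(31w² + 212w + 352) + (-(9325/961)w - 37300/961)
  31w² + 212w + 352 = (-(29791/9325)w - 84568/9325)(-(9325/961)w - 37300/961) + (0)
Last nonzero remainder: -(9325/961)w - 37300/961. Dividing through by -9325/961 gives the monic gcd w + 4.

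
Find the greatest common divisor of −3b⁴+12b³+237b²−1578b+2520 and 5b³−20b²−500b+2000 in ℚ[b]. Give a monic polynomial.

By polynomial division,
  −3b⁴+12b³+237b²−1578b+2520 = (−(3/5)b)(5b³−20b²−500b+2000) + (−63b²−378b+2520)
  5b³−20b²−500b+2000 = (−(5/63)b+50/63)(−63b²−378b+2520) + (0)
Last nonzero remainder: −63b²−378b+2520. Dividing through by −63 gives the monic gcd b²+6b−40.

b²+6b−40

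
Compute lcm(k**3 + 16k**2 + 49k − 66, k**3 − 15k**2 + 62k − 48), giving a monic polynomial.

k**5 + 2k**4 − 127k**3 + 16k**2 + 3276k − 3168

Euclidean algorithm in ℚ[k]:
  k**3 + 16k**2 + 49k − 66 = (k**3 − 15k**2 + 62k − 48) + (31k**2 − 13k − 18)
  k**3 − 15k**2 + 62k − 48 = ((1/31)k − 452/961)(31k**2 − 13k − 18) + ((54264/961)k − 54264/961)
  31k**2 − 13k − 18 = ((29791/54264)k + 2883/9044)((54264/961)k − 54264/961) + (0)
Last nonzero remainder: (54264/961)k − 54264/961. Dividing through by 54264/961 gives the monic gcd k − 1.
Then lcm(f, g) = f·g / gcd(f, g); expanding and making the result monic gives the answer.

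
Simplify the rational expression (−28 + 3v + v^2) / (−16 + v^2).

(7 + v)/(4 + v)

By polynomial division,
  v^2 + 3v − 28 = (v^2 − 16) + (3v − 12)
  v^2 − 16 = ((1/3)v + 4/3)(3v − 12) + (0)
Last nonzero remainder: 3v − 12. Dividing through by 3 gives the monic gcd v − 4.
Cancel v − 4 from numerator and denominator to get the reduced form.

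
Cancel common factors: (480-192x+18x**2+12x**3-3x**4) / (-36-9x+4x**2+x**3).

Apply the Euclidean algorithm:
  -3x**4+12x**3+18x**2-192x+480 = (-3x+24)(x**3+4x**2-9x-36) + (-105x**2-84x+1344)
  x**3+4x**2-9x-36 = (-(1/105)x-16/525)(-105x**2-84x+1344) + ((31/25)x+124/25)
  -105x**2-84x+1344 = (-(2625/31)x+8400/31)((31/25)x+124/25) + (0)
Last nonzero remainder: (31/25)x+124/25. Dividing through by 31/25 gives the monic gcd x+4.
Cancel x+4 from numerator and denominator to get the reduced form.

(120-78x+24x**2-3x**3)/(-9+x**2)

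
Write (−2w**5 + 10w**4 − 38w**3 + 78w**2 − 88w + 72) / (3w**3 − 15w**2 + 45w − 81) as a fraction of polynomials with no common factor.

(−2w**3 + 6w**2 − 8w + 8)/(3w − 9)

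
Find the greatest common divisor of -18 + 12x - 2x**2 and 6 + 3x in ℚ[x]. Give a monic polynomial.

By polynomial division,
  -2x**2 + 12x - 18 = (-(2/3)x + 16/3)(3x + 6) + (-50)
  3x + 6 = (-(3/50)x - 3/25)(-50) + (0)
The last nonzero remainder is the constant -50, so the polynomials are coprime and gcd = 1.

1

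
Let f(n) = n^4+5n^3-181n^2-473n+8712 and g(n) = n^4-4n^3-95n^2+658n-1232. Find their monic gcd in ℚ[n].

Euclidean algorithm in ℚ[n]:
  n^4+5n^3-181n^2-473n+8712 = (n^4-4n^3-95n^2+658n-1232) + (9n^3-86n^2-1131n+9944)
  n^4-4n^3-95n^2+658n-1232 = ((1/9)n+50/81)(9n^3-86n^2-1131n+9944) + ((6784/81)n^2+(6784/27)n-596992/81)
  9n^3-86n^2-1131n+9944 = ((729/6784)n-9153/6784)((6784/81)n^2+(6784/27)n-596992/81) + (0)
Last nonzero remainder: (6784/81)n^2+(6784/27)n-596992/81. Dividing through by 6784/81 gives the monic gcd n^2+3n-88.

n^2+3n-88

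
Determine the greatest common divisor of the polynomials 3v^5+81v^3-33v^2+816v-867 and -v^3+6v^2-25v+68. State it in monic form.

v^2-2v+17

By polynomial division,
  3v^5+81v^3-33v^2+816v-867 = (-3v^2-18v-114)(-v^3+6v^2-25v+68) + (405v^2-810v+6885)
  -v^3+6v^2-25v+68 = (-(1/405)v+4/405)(405v^2-810v+6885) + (0)
Last nonzero remainder: 405v^2-810v+6885. Dividing through by 405 gives the monic gcd v^2-2v+17.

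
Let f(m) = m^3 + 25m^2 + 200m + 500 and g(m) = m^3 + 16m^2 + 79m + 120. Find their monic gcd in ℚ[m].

m + 5

Repeated division with remainder:
  m^3 + 25m^2 + 200m + 500 = (m^3 + 16m^2 + 79m + 120) + (9m^2 + 121m + 380)
  m^3 + 16m^2 + 79m + 120 = ((1/9)m + 23/81)(9m^2 + 121m + 380) + ((196/81)m + 980/81)
  9m^2 + 121m + 380 = ((729/196)m + 1539/49)((196/81)m + 980/81) + (0)
Last nonzero remainder: (196/81)m + 980/81. Dividing through by 196/81 gives the monic gcd m + 5.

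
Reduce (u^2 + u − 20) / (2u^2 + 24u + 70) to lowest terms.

By polynomial division,
  u^2 + u − 20 = (1/2)(2u^2 + 24u + 70) + (−11u − 55)
  2u^2 + 24u + 70 = (−(2/11)u − 14/11)(−11u − 55) + (0)
Last nonzero remainder: −11u − 55. Dividing through by −11 gives the monic gcd u + 5.
Cancel u + 5 from numerator and denominator to get the reduced form.

(u − 4)/(2u + 14)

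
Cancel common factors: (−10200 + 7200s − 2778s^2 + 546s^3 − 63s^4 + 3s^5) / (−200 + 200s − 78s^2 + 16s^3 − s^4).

(−102 + 21s − 3s^2)/(−2 + s)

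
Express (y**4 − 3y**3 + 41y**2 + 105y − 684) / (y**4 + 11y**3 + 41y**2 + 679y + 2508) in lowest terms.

By polynomial division,
  y**4 − 3y**3 + 41y**2 + 105y − 684 = (y**4 + 11y**3 + 41y**2 + 679y + 2508) + (−14y**3 − 574y − 3192)
  y**4 + 11y**3 + 41y**2 + 679y + 2508 = (−(1/14)y − 11/14)(−14y**3 − 574y − 3192) + (0)
Last nonzero remainder: −14y**3 − 574y − 3192. Dividing through by −14 gives the monic gcd y**3 + 41y + 228.
Cancel y**3 + 41y + 228 from numerator and denominator to get the reduced form.

(y − 3)/(y + 11)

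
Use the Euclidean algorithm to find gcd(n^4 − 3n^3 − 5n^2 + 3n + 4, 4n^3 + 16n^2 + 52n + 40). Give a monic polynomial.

n + 1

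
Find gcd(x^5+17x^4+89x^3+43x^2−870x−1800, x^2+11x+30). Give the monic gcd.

Euclidean algorithm in ℚ[x]:
  x^5+17x^4+89x^3+43x^2−870x−1800 = (x^3+6x^2−7x−60)(x^2+11x+30) + (0)
The last nonzero remainder x^2+11x+30 is already monic.

x^2+11x+30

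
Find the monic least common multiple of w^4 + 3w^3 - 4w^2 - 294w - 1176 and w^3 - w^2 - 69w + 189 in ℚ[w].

w^6 + 9w^5 - 13w^4 - 399w^3 - 2832w^2 + 882w + 31752

Apply the Euclidean algorithm:
  w^4 + 3w^3 - 4w^2 - 294w - 1176 = (w + 4)(w^3 - w^2 - 69w + 189) + (69w^2 - 207w - 1932)
  w^3 - w^2 - 69w + 189 = ((1/69)w + 2/69)(69w^2 - 207w - 1932) + (-35w + 245)
  69w^2 - 207w - 1932 = (-(69/35)w - 276/35)(-35w + 245) + (0)
Last nonzero remainder: -35w + 245. Dividing through by -35 gives the monic gcd w - 7.
Then lcm(f, g) = f·g / gcd(f, g); expanding and making the result monic gives the answer.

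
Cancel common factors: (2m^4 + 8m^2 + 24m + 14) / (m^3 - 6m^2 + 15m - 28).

(2m^2 + 4m + 2)/(m - 4)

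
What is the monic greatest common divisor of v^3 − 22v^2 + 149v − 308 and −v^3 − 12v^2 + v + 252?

v − 4

Apply the Euclidean algorithm:
  v^3 − 22v^2 + 149v − 308 = (−1)(−v^3 − 12v^2 + v + 252) + (−34v^2 + 150v − 56)
  −v^3 − 12v^2 + v + 252 = ((1/34)v + 279/578)(−34v^2 + 150v − 56) + (−(20160/289)v + 80640/289)
  −34v^2 + 150v − 56 = ((4913/10080)v − 289/1440)(−(20160/289)v + 80640/289) + (0)
Last nonzero remainder: −(20160/289)v + 80640/289. Dividing through by −20160/289 gives the monic gcd v − 4.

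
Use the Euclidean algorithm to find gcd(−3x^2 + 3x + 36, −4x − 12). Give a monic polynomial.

x + 3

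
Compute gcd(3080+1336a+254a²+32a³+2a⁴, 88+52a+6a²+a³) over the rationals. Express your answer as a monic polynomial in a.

Euclidean algorithm in ℚ[a]:
  2a⁴+32a³+254a²+1336a+3080 = (2a+20)(a³+6a²+52a+88) + (30a²+120a+1320)
  a³+6a²+52a+88 = ((1/30)a+1/15)(30a²+120a+1320) + (0)
Last nonzero remainder: 30a²+120a+1320. Dividing through by 30 gives the monic gcd a²+4a+44.

44+4a+a²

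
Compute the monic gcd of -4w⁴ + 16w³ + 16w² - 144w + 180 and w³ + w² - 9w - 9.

w² - 9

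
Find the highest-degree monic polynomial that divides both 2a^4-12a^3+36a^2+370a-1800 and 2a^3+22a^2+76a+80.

Repeated division with remainder:
  2a^4-12a^3+36a^2+370a-1800 = (a-17)(2a^3+22a^2+76a+80) + (334a^2+1582a-440)
  2a^3+22a^2+76a+80 = ((1/167)a+1046/27889)(334a^2+1582a-440) + ((538272/27889)a+2691360/27889)
  334a^2+1582a-440 = ((4657463/269136)a-306779/67284)((538272/27889)a+2691360/27889) + (0)
Last nonzero remainder: (538272/27889)a+2691360/27889. Dividing through by 538272/27889 gives the monic gcd a+5.

a+5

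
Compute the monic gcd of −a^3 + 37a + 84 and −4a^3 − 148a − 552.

Euclidean algorithm in ℚ[a]:
  −a^3 + 37a + 84 = (1/4)(−4a^3 − 148a − 552) + (74a + 222)
  −4a^3 − 148a − 552 = (−(2/37)a^2 + (6/37)a − 92/37)(74a + 222) + (0)
Last nonzero remainder: 74a + 222. Dividing through by 74 gives the monic gcd a + 3.

a + 3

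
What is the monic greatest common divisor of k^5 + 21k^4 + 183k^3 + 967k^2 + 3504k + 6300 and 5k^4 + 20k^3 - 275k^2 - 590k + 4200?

Euclidean algorithm in ℚ[k]:
  k^5 + 21k^4 + 183k^3 + 967k^2 + 3504k + 6300 = ((1/5)k + 17/5)(5k^4 + 20k^3 - 275k^2 - 590k + 4200) + (170k^3 + 2020k^2 + 4670k - 7980)
  5k^4 + 20k^3 - 275k^2 - 590k + 4200 = ((1/34)k - 67/289)(170k^3 + 2020k^2 + 4670k - 7980) + ((16170/289)k^2 + (210210/289)k + 679140/289)
  170k^3 + 2020k^2 + 4670k - 7980 = ((4913/1617)k - 5491/1617)((16170/289)k^2 + (210210/289)k + 679140/289) + (0)
Last nonzero remainder: (16170/289)k^2 + (210210/289)k + 679140/289. Dividing through by 16170/289 gives the monic gcd k^2 + 13k + 42.

k^2 + 13k + 42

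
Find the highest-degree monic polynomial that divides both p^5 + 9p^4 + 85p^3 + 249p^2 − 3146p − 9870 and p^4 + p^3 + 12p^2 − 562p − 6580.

p^3 + 11p^2 + 122p + 658

By polynomial division,
  p^5 + 9p^4 + 85p^3 + 249p^2 − 3146p − 9870 = (p + 8)(p^4 + p^3 + 12p^2 − 562p − 6580) + (65p^3 + 715p^2 + 7930p + 42770)
  p^4 + p^3 + 12p^2 − 562p − 6580 = ((1/65)p − 2/13)(65p^3 + 715p^2 + 7930p + 42770) + (0)
Last nonzero remainder: 65p^3 + 715p^2 + 7930p + 42770. Dividing through by 65 gives the monic gcd p^3 + 11p^2 + 122p + 658.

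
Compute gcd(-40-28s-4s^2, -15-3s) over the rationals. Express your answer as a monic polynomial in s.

5+s

By polynomial division,
  -4s^2-28s-40 = ((4/3)s+8/3)(-3s-15) + (0)
Last nonzero remainder: -3s-15. Dividing through by -3 gives the monic gcd s+5.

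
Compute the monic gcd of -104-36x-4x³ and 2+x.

2+x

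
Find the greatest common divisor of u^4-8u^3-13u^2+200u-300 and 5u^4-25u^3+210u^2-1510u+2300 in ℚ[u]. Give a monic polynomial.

u^2-7u+10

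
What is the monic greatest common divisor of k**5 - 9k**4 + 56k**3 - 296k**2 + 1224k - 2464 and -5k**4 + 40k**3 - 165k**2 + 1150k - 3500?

k**2 + 2k + 28

Euclidean algorithm in ℚ[k]:
  k**5 - 9k**4 + 56k**3 - 296k**2 + 1224k - 2464 = (-(1/5)k + 1/5)(-5k**4 + 40k**3 - 165k**2 + 1150k - 3500) + (15k**3 - 33k**2 + 294k - 1764)
  -5k**4 + 40k**3 - 165k**2 + 1150k - 3500 = (-(1/3)k + 29/15)(15k**3 - 33k**2 + 294k - 1764) + (-(16/5)k**2 - (32/5)k - 448/5)
  15k**3 - 33k**2 + 294k - 1764 = (-(75/16)k + 315/16)(-(16/5)k**2 - (32/5)k - 448/5) + (0)
Last nonzero remainder: -(16/5)k**2 - (32/5)k - 448/5. Dividing through by -16/5 gives the monic gcd k**2 + 2k + 28.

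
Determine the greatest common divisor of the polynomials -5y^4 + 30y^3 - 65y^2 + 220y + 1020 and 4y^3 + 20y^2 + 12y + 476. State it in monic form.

Repeated division with remainder:
  -5y^4 + 30y^3 - 65y^2 + 220y + 1020 = (-(5/4)y + 55/4)(4y^3 + 20y^2 + 12y + 476) + (-325y^2 + 650y - 5525)
  4y^3 + 20y^2 + 12y + 476 = (-(4/325)y - 28/325)(-325y^2 + 650y - 5525) + (0)
Last nonzero remainder: -325y^2 + 650y - 5525. Dividing through by -325 gives the monic gcd y^2 - 2y + 17.

y^2 - 2y + 17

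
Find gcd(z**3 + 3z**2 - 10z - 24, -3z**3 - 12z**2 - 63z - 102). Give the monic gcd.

z + 2

Apply the Euclidean algorithm:
  z**3 + 3z**2 - 10z - 24 = (-1/3)(-3z**3 - 12z**2 - 63z - 102) + (-z**2 - 31z - 58)
  -3z**3 - 12z**2 - 63z - 102 = (3z - 81)(-z**2 - 31z - 58) + (-2400z - 4800)
  -z**2 - 31z - 58 = ((1/2400)z + 29/2400)(-2400z - 4800) + (0)
Last nonzero remainder: -2400z - 4800. Dividing through by -2400 gives the monic gcd z + 2.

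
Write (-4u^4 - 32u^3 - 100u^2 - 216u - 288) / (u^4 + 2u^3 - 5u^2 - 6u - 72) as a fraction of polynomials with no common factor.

Repeated division with remainder:
  -4u^4 - 32u^3 - 100u^2 - 216u - 288 = (-4)(u^4 + 2u^3 - 5u^2 - 6u - 72) + (-24u^3 - 120u^2 - 240u - 576)
  u^4 + 2u^3 - 5u^2 - 6u - 72 = (-(1/24)u + 1/8)(-24u^3 - 120u^2 - 240u - 576) + (0)
Last nonzero remainder: -24u^3 - 120u^2 - 240u - 576. Dividing through by -24 gives the monic gcd u^3 + 5u^2 + 10u + 24.
Cancel u^3 + 5u^2 + 10u + 24 from numerator and denominator to get the reduced form.

(-4u - 12)/(u - 3)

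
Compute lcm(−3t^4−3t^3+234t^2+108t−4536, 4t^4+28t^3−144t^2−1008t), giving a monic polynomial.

t^5+t^4−78t^3−36t^2+1512t

Euclidean algorithm in ℚ[t]:
  −3t^4−3t^3+234t^2+108t−4536 = (−3/4)(4t^4+28t^3−144t^2−1008t) + (18t^3+126t^2−648t−4536)
  4t^4+28t^3−144t^2−1008t = ((2/9)t)(18t^3+126t^2−648t−4536) + (0)
Last nonzero remainder: 18t^3+126t^2−648t−4536. Dividing through by 18 gives the monic gcd t^3+7t^2−36t−252.
Then lcm(f, g) = f·g / gcd(f, g); expanding and making the result monic gives the answer.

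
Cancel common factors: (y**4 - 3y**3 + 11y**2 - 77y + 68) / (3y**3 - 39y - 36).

(y**3 + y**2 + 15y - 17)/(3y**2 + 12y + 9)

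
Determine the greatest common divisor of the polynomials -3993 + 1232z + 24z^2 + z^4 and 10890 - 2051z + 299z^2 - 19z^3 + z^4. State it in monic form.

121 - 8z + z^2

By polynomial division,
  z^4 + 24z^2 + 1232z - 3993 = (z^4 - 19z^3 + 299z^2 - 2051z + 10890) + (19z^3 - 275z^2 + 3283z - 14883)
  z^4 - 19z^3 + 299z^2 - 2051z + 10890 = ((1/19)z - 86/361)(19z^3 - 275z^2 + 3283z - 14883) + ((21912/361)z^2 - (175296/361)z + 2651352/361)
  19z^3 - 275z^2 + 3283z - 14883 = ((6859/21912)z - 14801/7304)((21912/361)z^2 - (175296/361)z + 2651352/361) + (0)
Last nonzero remainder: (21912/361)z^2 - (175296/361)z + 2651352/361. Dividing through by 21912/361 gives the monic gcd z^2 - 8z + 121.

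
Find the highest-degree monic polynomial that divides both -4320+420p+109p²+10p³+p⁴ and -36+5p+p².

Repeated division with remainder:
  p⁴+10p³+109p²+420p-4320 = (p²+5p+120)(p²+5p-36) + (0)
The last nonzero remainder p²+5p-36 is already monic.

-36+5p+p²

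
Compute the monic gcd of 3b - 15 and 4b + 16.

1

By polynomial division,
  3b - 15 = (3/4)(4b + 16) + (-27)
  4b + 16 = (-(4/27)b - 16/27)(-27) + (0)
The last nonzero remainder is the constant -27, so the polynomials are coprime and gcd = 1.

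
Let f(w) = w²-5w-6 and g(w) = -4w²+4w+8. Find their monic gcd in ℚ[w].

Apply the Euclidean algorithm:
  w²-5w-6 = (-1/4)(-4w²+4w+8) + (-4w-4)
  -4w²+4w+8 = (w-2)(-4w-4) + (0)
Last nonzero remainder: -4w-4. Dividing through by -4 gives the monic gcd w+1.

w+1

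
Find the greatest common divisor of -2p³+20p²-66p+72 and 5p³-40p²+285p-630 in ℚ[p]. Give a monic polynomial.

p-3

By polynomial division,
  -2p³+20p²-66p+72 = (-2/5)(5p³-40p²+285p-630) + (4p²+48p-180)
  5p³-40p²+285p-630 = ((5/4)p-25)(4p²+48p-180) + (1710p-5130)
  4p²+48p-180 = ((2/855)p+2/57)(1710p-5130) + (0)
Last nonzero remainder: 1710p-5130. Dividing through by 1710 gives the monic gcd p-3.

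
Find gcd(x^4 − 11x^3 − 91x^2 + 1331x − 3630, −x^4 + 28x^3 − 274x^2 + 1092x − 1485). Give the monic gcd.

x^2 − 16x + 55

Euclidean algorithm in ℚ[x]:
  x^4 − 11x^3 − 91x^2 + 1331x − 3630 = (−1)(−x^4 + 28x^3 − 274x^2 + 1092x − 1485) + (17x^3 − 365x^2 + 2423x − 5115)
  −x^4 + 28x^3 − 274x^2 + 1092x − 1485 = (−(1/17)x + 111/289)(17x^3 − 365x^2 + 2423x − 5115) + ((2520/289)x^2 − (40320/289)x + 138600/289)
  17x^3 − 365x^2 + 2423x − 5115 = ((4913/2520)x − 8959/840)((2520/289)x^2 − (40320/289)x + 138600/289) + (0)
Last nonzero remainder: (2520/289)x^2 − (40320/289)x + 138600/289. Dividing through by 2520/289 gives the monic gcd x^2 − 16x + 55.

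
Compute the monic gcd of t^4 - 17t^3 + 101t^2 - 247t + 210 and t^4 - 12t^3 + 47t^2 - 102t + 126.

t^2 - 10t + 21

Repeated division with remainder:
  t^4 - 17t^3 + 101t^2 - 247t + 210 = (t^4 - 12t^3 + 47t^2 - 102t + 126) + (-5t^3 + 54t^2 - 145t + 84)
  t^4 - 12t^3 + 47t^2 - 102t + 126 = (-(1/5)t + 6/25)(-5t^3 + 54t^2 - 145t + 84) + ((126/25)t^2 - (252/5)t + 2646/25)
  -5t^3 + 54t^2 - 145t + 84 = (-(125/126)t + 50/63)((126/25)t^2 - (252/5)t + 2646/25) + (0)
Last nonzero remainder: (126/25)t^2 - (252/5)t + 2646/25. Dividing through by 126/25 gives the monic gcd t^2 - 10t + 21.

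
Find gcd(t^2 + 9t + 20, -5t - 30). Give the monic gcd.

1

Euclidean algorithm in ℚ[t]:
  t^2 + 9t + 20 = (-(1/5)t - 3/5)(-5t - 30) + (2)
  -5t - 30 = (-(5/2)t - 15)(2) + (0)
The last nonzero remainder is the constant 2, so the polynomials are coprime and gcd = 1.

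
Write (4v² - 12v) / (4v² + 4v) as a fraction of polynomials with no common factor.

(v - 3)/(v + 1)

Euclidean algorithm in ℚ[v]:
  4v² - 12v = (4v² + 4v) + (-16v)
  4v² + 4v = (-(1/4)v - 1/4)(-16v) + (0)
Last nonzero remainder: -16v. Dividing through by -16 gives the monic gcd v.
Cancel v from numerator and denominator to get the reduced form.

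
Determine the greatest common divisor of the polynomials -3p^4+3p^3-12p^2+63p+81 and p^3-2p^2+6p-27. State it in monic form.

p^3-2p^2+6p-27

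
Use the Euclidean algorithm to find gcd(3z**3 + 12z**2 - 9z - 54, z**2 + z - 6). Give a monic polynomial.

z**2 + z - 6

Repeated division with remainder:
  3z**3 + 12z**2 - 9z - 54 = (3z + 9)(z**2 + z - 6) + (0)
The last nonzero remainder z**2 + z - 6 is already monic.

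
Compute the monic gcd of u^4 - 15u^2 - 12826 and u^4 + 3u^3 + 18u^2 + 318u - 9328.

Euclidean algorithm in ℚ[u]:
  u^4 - 15u^2 - 12826 = (u^4 + 3u^3 + 18u^2 + 318u - 9328) + (-3u^3 - 33u^2 - 318u - 3498)
  u^4 + 3u^3 + 18u^2 + 318u - 9328 = (-(1/3)u + 8/3)(-3u^3 - 33u^2 - 318u - 3498) + (0)
Last nonzero remainder: -3u^3 - 33u^2 - 318u - 3498. Dividing through by -3 gives the monic gcd u^3 + 11u^2 + 106u + 1166.

u^3 + 11u^2 + 106u + 1166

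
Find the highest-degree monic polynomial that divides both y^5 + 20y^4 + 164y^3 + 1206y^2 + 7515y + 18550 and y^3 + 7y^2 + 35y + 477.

y^2 - 2y + 53

Apply the Euclidean algorithm:
  y^5 + 20y^4 + 164y^3 + 1206y^2 + 7515y + 18550 = (y^2 + 13y + 38)(y^3 + 7y^2 + 35y + 477) + (8y^2 - 16y + 424)
  y^3 + 7y^2 + 35y + 477 = ((1/8)y + 9/8)(8y^2 - 16y + 424) + (0)
Last nonzero remainder: 8y^2 - 16y + 424. Dividing through by 8 gives the monic gcd y^2 - 2y + 53.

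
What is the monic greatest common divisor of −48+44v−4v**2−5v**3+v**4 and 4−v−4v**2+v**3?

−4+v

By polynomial division,
  v**4−5v**3−4v**2+44v−48 = (v−1)(v**3−4v**2−v+4) + (−7v**2+39v−44)
  v**3−4v**2−v+4 = (−(1/7)v−11/49)(−7v**2+39v−44) + ((72/49)v−288/49)
  −7v**2+39v−44 = (−(343/72)v+539/72)((72/49)v−288/49) + (0)
Last nonzero remainder: (72/49)v−288/49. Dividing through by 72/49 gives the monic gcd v−4.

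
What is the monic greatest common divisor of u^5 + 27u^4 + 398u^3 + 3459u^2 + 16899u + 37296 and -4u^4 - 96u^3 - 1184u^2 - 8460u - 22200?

u^2 + 9u + 111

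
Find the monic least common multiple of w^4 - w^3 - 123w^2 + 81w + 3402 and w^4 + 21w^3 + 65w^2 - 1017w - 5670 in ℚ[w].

By polynomial division,
  w^4 - w^3 - 123w^2 + 81w + 3402 = (w^4 + 21w^3 + 65w^2 - 1017w - 5670) + (-22w^3 - 188w^2 + 1098w + 9072)
  w^4 + 21w^3 + 65w^2 - 1017w - 5670 = (-(1/22)w - 137/242)(-22w^3 - 188w^2 + 1098w + 9072) + ((1026/121)w^2 + (2052/121)w - 64638/121)
  -22w^3 - 188w^2 + 1098w + 9072 = (-(1331/513)w - 968/57)((1026/121)w^2 + (2052/121)w - 64638/121) + (0)
Last nonzero remainder: (1026/121)w^2 + (2052/121)w - 64638/121. Dividing through by 1026/121 gives the monic gcd w^2 + 2w - 63.
Then lcm(f, g) = f·g / gcd(f, g); expanding and making the result monic gives the answer.

w^6 + 18w^5 - 52w^4 - 2346w^3 - 6129w^2 + 71928w + 306180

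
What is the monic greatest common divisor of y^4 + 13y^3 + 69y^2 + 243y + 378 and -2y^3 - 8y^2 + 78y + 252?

Repeated division with remainder:
  y^4 + 13y^3 + 69y^2 + 243y + 378 = (-(1/2)y - 9/2)(-2y^3 - 8y^2 + 78y + 252) + (72y^2 + 720y + 1512)
  -2y^3 - 8y^2 + 78y + 252 = (-(1/36)y + 1/6)(72y^2 + 720y + 1512) + (0)
Last nonzero remainder: 72y^2 + 720y + 1512. Dividing through by 72 gives the monic gcd y^2 + 10y + 21.

y^2 + 10y + 21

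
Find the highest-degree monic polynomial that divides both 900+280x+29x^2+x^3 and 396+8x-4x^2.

Apply the Euclidean algorithm:
  x^3+29x^2+280x+900 = (-(1/4)x-31/4)(-4x^2+8x+396) + (441x+3969)
  -4x^2+8x+396 = (-(4/441)x+44/441)(441x+3969) + (0)
Last nonzero remainder: 441x+3969. Dividing through by 441 gives the monic gcd x+9.

9+x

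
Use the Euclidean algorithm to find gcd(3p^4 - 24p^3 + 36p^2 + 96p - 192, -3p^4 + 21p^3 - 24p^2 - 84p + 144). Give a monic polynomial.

Repeated division with remainder:
  3p^4 - 24p^3 + 36p^2 + 96p - 192 = (-1)(-3p^4 + 21p^3 - 24p^2 - 84p + 144) + (-3p^3 + 12p^2 + 12p - 48)
  -3p^4 + 21p^3 - 24p^2 - 84p + 144 = (p - 3)(-3p^3 + 12p^2 + 12p - 48) + (0)
Last nonzero remainder: -3p^3 + 12p^2 + 12p - 48. Dividing through by -3 gives the monic gcd p^3 - 4p^2 - 4p + 16.

p^3 - 4p^2 - 4p + 16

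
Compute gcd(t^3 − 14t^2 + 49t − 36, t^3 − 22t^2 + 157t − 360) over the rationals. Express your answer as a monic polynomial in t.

Repeated division with remainder:
  t^3 − 14t^2 + 49t − 36 = (t^3 − 22t^2 + 157t − 360) + (8t^2 − 108t + 324)
  t^3 − 22t^2 + 157t − 360 = ((1/8)t − 17/16)(8t^2 − 108t + 324) + ((7/4)t − 63/4)
  8t^2 − 108t + 324 = ((32/7)t − 144/7)((7/4)t − 63/4) + (0)
Last nonzero remainder: (7/4)t − 63/4. Dividing through by 7/4 gives the monic gcd t − 9.

t − 9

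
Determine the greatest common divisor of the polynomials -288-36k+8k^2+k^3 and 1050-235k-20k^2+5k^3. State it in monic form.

-6+k

By polynomial division,
  k^3+8k^2-36k-288 = (1/5)(5k^3-20k^2-235k+1050) + (12k^2+11k-498)
  5k^3-20k^2-235k+1050 = ((5/12)k-295/144)(12k^2+11k-498) + (-(715/144)k+715/24)
  12k^2+11k-498 = (-(1728/715)k-11952/715)(-(715/144)k+715/24) + (0)
Last nonzero remainder: -(715/144)k+715/24. Dividing through by -715/144 gives the monic gcd k-6.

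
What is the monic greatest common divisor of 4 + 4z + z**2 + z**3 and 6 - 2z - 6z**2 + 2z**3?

1 + z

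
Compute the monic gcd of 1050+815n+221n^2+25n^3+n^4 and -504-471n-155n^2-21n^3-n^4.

By polynomial division,
  n^4+25n^3+221n^2+815n+1050 = (-1)(-n^4-21n^3-155n^2-471n-504) + (4n^3+66n^2+344n+546)
  -n^4-21n^3-155n^2-471n-504 = (-(1/4)n-9/8)(4n^3+66n^2+344n+546) + ((21/4)n^2+(105/2)n+441/4)
  4n^3+66n^2+344n+546 = ((16/21)n+104/21)((21/4)n^2+(105/2)n+441/4) + (0)
Last nonzero remainder: (21/4)n^2+(105/2)n+441/4. Dividing through by 21/4 gives the monic gcd n^2+10n+21.

21+10n+n^2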